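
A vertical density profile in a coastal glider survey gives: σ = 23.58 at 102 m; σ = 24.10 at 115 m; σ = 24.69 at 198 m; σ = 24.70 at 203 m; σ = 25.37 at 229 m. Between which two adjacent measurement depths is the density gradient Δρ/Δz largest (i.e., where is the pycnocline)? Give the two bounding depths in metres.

102–115 m

Compute the density gradient over each adjacent pair:
  102–115 m: Δρ/Δz = 0.52/13 = 0.040 kg m⁻⁴
  115–198 m: Δρ/Δz = 0.59/83 = 7.1 × 10⁻³ kg m⁻⁴
  198–203 m: Δρ/Δz = 0.01/5 = 2.0 × 10⁻³ kg m⁻⁴
  203–229 m: Δρ/Δz = 0.67/26 = 0.026 kg m⁻⁴
The largest gradient is in the 102–115 m interval — the pycnocline.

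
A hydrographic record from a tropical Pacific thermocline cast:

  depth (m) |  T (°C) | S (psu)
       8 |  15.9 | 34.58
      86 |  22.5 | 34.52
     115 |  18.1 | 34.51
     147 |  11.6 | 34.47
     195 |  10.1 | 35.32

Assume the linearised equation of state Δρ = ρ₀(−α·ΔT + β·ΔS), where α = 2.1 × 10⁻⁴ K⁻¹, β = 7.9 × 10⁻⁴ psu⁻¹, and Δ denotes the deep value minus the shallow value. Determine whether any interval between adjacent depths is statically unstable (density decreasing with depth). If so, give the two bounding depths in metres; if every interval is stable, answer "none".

Evaluate Δρ/ρ₀ = −αΔT + βΔS across each adjacent pair:
  8–86 m: −αΔT+βΔS = −(2.1 × 10⁻⁴)(+6.6)+(7.9 × 10⁻⁴)(-0.06) = -1.4 × 10⁻³ → UNSTABLE
  86–115 m: −αΔT+βΔS = −(2.1 × 10⁻⁴)(-4.4)+(7.9 × 10⁻⁴)(-0.01) = 9.2 × 10⁻⁴ → stable
  115–147 m: −αΔT+βΔS = −(2.1 × 10⁻⁴)(-6.5)+(7.9 × 10⁻⁴)(-0.04) = 1.3 × 10⁻³ → stable
  147–195 m: −αΔT+βΔS = −(2.1 × 10⁻⁴)(-1.5)+(7.9 × 10⁻⁴)(+0.85) = 9.9 × 10⁻⁴ → stable
The 8–86 m interval has Δρ < 0: lighter water underlies denser water.

8–86 m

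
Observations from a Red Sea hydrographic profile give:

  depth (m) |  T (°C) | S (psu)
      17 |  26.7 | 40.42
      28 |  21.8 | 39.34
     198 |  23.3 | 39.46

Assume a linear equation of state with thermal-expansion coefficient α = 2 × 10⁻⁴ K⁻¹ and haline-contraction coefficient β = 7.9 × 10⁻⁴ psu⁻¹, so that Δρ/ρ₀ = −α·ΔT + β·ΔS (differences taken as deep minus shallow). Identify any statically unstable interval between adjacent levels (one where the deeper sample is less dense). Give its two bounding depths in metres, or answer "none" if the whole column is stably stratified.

28–198 m

Evaluate Δρ/ρ₀ = −αΔT + βΔS across each adjacent pair:
  17–28 m: −αΔT+βΔS = −(2 × 10⁻⁴)(-4.9)+(7.9 × 10⁻⁴)(-1.08) = 1.3 × 10⁻⁴ → stable
  28–198 m: −αΔT+βΔS = −(2 × 10⁻⁴)(+1.5)+(7.9 × 10⁻⁴)(+0.12) = -2.1 × 10⁻⁴ → UNSTABLE
The 28–198 m interval has Δρ < 0: lighter water underlies denser water.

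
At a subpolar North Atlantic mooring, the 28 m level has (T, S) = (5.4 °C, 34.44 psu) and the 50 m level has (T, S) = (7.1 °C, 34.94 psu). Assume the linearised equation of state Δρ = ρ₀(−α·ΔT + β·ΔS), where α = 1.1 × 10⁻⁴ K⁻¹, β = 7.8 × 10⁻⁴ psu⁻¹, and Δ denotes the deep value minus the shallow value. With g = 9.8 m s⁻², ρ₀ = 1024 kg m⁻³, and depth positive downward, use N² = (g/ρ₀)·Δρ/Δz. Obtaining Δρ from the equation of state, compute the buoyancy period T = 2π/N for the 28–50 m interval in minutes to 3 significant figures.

11.0 min

ΔT = +1.7 K, ΔS = +0.50 psu (deep − shallow).
Δρ/ρ₀ = −αΔT + βΔS = -1.87 × 10⁻⁴ + 3.90 × 10⁻⁴ = 2.03 × 10⁻⁴, so Δρ ≈ 0.2079 kg m⁻³.
N² = (g/ρ₀)·Δρ/Δz = g·(Δρ/ρ₀)/Δz = 9.8 × 2.03 × 10⁻⁴ / 22 = 9.0427 × 10⁻⁵ s⁻².
N = √(9.0427 × 10⁻⁵) = 9.5093 × 10⁻³ rad s⁻¹ → T = 2π/N = 660.74 s = 11.012 min ≈ 11.0 min.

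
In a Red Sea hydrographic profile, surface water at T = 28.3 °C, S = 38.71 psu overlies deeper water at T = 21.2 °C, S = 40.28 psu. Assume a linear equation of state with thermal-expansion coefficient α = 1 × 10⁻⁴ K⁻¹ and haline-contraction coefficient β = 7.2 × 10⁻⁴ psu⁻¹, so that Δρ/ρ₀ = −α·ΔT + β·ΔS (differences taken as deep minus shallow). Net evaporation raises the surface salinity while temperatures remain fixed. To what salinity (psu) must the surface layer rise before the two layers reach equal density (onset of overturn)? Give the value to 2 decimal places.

Neutral buoyancy requires −α(T_deep − T_surf) + β(S_deep − S_surf′) = 0.
S_surf′ = S_deep − (α/β)·ΔT = 40.28 − (1 × 10⁻⁴/7.2 × 10⁻⁴)·(-7.1) = 41.2661 psu.
Increase required: 41.2661 − 38.71 = 2.5561 psu.

41.27 psu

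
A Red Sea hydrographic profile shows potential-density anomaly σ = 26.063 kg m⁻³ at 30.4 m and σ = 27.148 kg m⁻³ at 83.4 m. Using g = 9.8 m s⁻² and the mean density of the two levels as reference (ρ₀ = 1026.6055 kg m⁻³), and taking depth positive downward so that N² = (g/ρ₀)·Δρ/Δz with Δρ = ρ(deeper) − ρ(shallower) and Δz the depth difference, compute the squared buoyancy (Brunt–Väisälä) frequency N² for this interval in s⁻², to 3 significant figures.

1.95 × 10⁻⁴ s⁻²

Δρ = 1027.148 − 1026.063 = 1.085 kg m⁻³ over Δz = 83.4 − 30.4 = 53 m.
N² = (9.8/1026.6055) × (1.085/53) = 1.9542 × 10⁻⁴ s⁻² ≈ 1.95 × 10⁻⁴ s⁻².
A positive N² confirms static stability across the interval.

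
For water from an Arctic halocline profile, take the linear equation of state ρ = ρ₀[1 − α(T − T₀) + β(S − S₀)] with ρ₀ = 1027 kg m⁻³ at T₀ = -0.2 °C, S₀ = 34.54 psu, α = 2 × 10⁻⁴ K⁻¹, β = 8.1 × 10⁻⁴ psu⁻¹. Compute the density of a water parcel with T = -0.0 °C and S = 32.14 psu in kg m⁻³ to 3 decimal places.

1024.962 kg m⁻³

T − T₀ = +0.2 K, S − S₀ = -2.40 psu.
Bracket = 1 − α·(+0.2) + β·(-2.40) = 1 + (-1.984 × 10⁻³) = 0.9980160.
ρ = 1027 × 0.9980160 = 1024.962 kg m⁻³.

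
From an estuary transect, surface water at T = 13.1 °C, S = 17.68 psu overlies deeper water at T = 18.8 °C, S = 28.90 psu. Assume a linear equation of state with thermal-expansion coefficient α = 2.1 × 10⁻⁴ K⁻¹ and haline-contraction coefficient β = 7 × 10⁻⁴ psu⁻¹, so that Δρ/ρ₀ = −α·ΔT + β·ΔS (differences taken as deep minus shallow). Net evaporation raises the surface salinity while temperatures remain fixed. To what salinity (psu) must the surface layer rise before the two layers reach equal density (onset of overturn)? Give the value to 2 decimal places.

Neutral buoyancy requires −α(T_deep − T_surf) + β(S_deep − S_surf′) = 0.
S_surf′ = S_deep − (α/β)·ΔT = 28.90 − (2.1 × 10⁻⁴/7 × 10⁻⁴)·(+5.7) = 27.1900 psu.
Increase required: 27.1900 − 17.68 = 9.5100 psu.

27.19 psu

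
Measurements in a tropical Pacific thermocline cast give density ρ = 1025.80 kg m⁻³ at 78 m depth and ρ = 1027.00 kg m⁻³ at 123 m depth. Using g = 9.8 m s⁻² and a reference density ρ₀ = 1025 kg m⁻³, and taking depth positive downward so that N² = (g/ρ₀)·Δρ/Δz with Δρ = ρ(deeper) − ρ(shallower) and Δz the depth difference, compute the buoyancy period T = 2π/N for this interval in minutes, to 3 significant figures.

6.56 min

Δρ = 1027.00 − 1025.80 = 1.20 kg m⁻³ over Δz = 123 − 78 = 45 m.
N² = (9.8/1025) × (1.20/45) = 2.5496 × 10⁻⁴ s⁻².
N = √(2.5496 × 10⁻⁴) = 0.015967 rad s⁻¹, so T = 2π/N = 393.51 s = 6.5585 min ≈ 6.56 min.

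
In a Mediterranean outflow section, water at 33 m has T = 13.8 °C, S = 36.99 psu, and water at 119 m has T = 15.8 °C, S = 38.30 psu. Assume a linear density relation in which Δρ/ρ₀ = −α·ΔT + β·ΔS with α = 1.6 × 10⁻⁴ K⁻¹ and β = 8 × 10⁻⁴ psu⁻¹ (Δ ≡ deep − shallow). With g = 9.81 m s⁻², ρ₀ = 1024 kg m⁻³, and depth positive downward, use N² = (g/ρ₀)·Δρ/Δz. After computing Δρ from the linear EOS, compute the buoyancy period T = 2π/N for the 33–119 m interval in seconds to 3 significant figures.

ΔT = +2.0 K, ΔS = +1.31 psu (deep − shallow).
Δρ/ρ₀ = −αΔT + βΔS = -3.20 × 10⁻⁴ + 1.048 × 10⁻³ = 7.28 × 10⁻⁴, so Δρ ≈ 0.7455 kg m⁻³.
N² = (g/ρ₀)·Δρ/Δz = g·(Δρ/ρ₀)/Δz = 9.81 × 7.28 × 10⁻⁴ / 86 = 8.3043 × 10⁻⁵ s⁻².
N = √(8.3043 × 10⁻⁵) = 9.1128 × 10⁻³ rad s⁻¹ → T = 2π/N = 689.49 s ≈ 689 s.

689 s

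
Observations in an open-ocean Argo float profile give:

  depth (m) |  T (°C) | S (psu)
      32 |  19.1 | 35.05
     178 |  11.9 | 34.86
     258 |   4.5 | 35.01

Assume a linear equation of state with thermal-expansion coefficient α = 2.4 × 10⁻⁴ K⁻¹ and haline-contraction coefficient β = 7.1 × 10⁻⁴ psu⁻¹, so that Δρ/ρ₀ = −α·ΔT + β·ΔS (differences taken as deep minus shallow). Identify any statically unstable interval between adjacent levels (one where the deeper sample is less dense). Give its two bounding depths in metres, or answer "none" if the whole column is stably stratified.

none

Evaluate Δρ/ρ₀ = −αΔT + βΔS across each adjacent pair:
  32–178 m: −αΔT+βΔS = −(2.4 × 10⁻⁴)(-7.2)+(7.1 × 10⁻⁴)(-0.19) = 1.6 × 10⁻³ → stable
  178–258 m: −αΔT+βΔS = −(2.4 × 10⁻⁴)(-7.4)+(7.1 × 10⁻⁴)(+0.15) = 1.9 × 10⁻³ → stable
Every interval has Δρ > 0: the column is stably stratified throughout.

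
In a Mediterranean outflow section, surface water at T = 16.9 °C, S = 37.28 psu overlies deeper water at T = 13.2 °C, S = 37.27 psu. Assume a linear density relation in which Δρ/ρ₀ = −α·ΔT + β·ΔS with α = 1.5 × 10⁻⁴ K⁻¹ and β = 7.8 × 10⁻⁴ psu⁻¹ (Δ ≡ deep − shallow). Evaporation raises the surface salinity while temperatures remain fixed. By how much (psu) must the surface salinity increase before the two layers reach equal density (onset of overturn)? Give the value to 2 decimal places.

Neutral buoyancy requires −α(T_deep − T_surf) + β(S_deep − S_surf′) = 0.
S_surf′ = S_deep − (α/β)·ΔT = 37.27 − (1.5 × 10⁻⁴/7.8 × 10⁻⁴)·(-3.7) = 37.9815 psu.
Increase required: 37.9815 − 37.28 = 0.7015 psu.

0.70 psu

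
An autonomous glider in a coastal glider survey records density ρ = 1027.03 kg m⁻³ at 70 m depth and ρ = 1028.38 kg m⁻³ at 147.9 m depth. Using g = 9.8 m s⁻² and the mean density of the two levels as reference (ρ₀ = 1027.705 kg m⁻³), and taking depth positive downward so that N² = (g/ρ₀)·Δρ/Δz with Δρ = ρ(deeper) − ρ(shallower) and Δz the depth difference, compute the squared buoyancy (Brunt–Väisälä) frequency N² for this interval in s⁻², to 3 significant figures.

Δρ = 1028.38 − 1027.03 = 1.35 kg m⁻³ over Δz = 147.9 − 70 = 77.9 m.
N² = (9.8/1027.705) × (1.35/77.9) = 1.6525 × 10⁻⁴ s⁻² ≈ 1.65 × 10⁻⁴ s⁻².

1.65 × 10⁻⁴ s⁻²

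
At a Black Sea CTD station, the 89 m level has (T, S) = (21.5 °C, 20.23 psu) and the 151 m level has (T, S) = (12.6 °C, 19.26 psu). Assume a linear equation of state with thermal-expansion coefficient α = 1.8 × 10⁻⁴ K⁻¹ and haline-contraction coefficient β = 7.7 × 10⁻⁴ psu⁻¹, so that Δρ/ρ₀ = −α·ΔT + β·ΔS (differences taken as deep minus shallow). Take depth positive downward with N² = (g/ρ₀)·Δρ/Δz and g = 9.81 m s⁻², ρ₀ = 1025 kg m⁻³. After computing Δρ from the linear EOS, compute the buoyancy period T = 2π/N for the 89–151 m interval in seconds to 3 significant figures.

540 s

ΔT = -8.9 K, ΔS = -0.97 psu (deep − shallow).
Δρ/ρ₀ = −αΔT + βΔS = 1.602 × 10⁻³ − 7.469 × 10⁻⁴ = 8.551 × 10⁻⁴, so Δρ ≈ 0.8765 kg m⁻³.
N² = (g/ρ₀)·Δρ/Δz = g·(Δρ/ρ₀)/Δz = 9.81 × 8.551 × 10⁻⁴ / 62 = 1.3530 × 10⁻⁴ s⁻².
N = √(1.3530 × 10⁻⁴) = 0.011632 rad s⁻¹ → T = 2π/N = 540.16 s ≈ 540 s.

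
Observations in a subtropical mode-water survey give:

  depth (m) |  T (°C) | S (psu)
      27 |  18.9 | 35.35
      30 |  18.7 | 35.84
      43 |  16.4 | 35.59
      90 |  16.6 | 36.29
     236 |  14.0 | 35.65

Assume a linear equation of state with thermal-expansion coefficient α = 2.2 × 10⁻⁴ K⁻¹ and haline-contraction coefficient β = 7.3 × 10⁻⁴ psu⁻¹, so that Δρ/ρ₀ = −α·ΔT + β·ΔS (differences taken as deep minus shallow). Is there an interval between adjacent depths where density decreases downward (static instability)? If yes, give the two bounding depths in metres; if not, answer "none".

Evaluate Δρ/ρ₀ = −αΔT + βΔS across each adjacent pair:
  27–30 m: −αΔT+βΔS = −(2.2 × 10⁻⁴)(-0.2)+(7.3 × 10⁻⁴)(+0.49) = 4.0 × 10⁻⁴ → stable
  30–43 m: −αΔT+βΔS = −(2.2 × 10⁻⁴)(-2.3)+(7.3 × 10⁻⁴)(-0.25) = 3.2 × 10⁻⁴ → stable
  43–90 m: −αΔT+βΔS = −(2.2 × 10⁻⁴)(+0.2)+(7.3 × 10⁻⁴)(+0.70) = 4.7 × 10⁻⁴ → stable
  90–236 m: −αΔT+βΔS = −(2.2 × 10⁻⁴)(-2.6)+(7.3 × 10⁻⁴)(-0.64) = 1.0 × 10⁻⁴ → stable
Every interval has Δρ > 0: the column is stably stratified throughout.

none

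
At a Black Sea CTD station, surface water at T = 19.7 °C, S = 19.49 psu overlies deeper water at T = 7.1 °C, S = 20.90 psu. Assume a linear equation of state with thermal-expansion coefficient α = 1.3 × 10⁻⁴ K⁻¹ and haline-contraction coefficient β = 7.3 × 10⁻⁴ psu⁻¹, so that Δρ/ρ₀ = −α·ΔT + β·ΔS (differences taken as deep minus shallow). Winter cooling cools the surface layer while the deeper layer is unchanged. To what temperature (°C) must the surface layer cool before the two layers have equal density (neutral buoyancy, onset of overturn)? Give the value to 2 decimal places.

Neutral buoyancy requires Δρ = 0, i.e. −α(T_deep − T_surf′) + β(S_deep − S_surf) = 0.
T_surf′ = T_deep − (β/α)·ΔS = 7.1 − (7.3 × 10⁻⁴/1.3 × 10⁻⁴)·(+1.41) = -0.8177 °C.
Cooling required: 19.7 − (-0.8177) = 20.5177 °C.

-0.82 °C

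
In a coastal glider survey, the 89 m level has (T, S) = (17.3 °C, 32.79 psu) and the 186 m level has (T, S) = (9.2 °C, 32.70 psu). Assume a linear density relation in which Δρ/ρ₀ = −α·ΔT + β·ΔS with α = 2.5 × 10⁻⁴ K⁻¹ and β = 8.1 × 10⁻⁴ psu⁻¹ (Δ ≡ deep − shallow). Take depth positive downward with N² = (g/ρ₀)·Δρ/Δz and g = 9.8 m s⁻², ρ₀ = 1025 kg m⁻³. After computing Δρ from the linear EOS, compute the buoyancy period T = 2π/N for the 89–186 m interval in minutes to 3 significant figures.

ΔT = -8.1 K, ΔS = -0.09 psu (deep − shallow).
Δρ/ρ₀ = −αΔT + βΔS = 2.025 × 10⁻³ − 7.29 × 10⁻⁵ = 1.9521 × 10⁻³, so Δρ ≈ 2.001 kg m⁻³.
N² = (g/ρ₀)·Δρ/Δz = g·(Δρ/ρ₀)/Δz = 9.8 × 1.9521 × 10⁻³ / 97 = 1.9722 × 10⁻⁴ s⁻².
N = √(1.9722 × 10⁻⁴) = 0.014044 rad s⁻¹ → T = 2π/N = 447.39 s = 7.4565 min ≈ 7.46 min.

7.46 min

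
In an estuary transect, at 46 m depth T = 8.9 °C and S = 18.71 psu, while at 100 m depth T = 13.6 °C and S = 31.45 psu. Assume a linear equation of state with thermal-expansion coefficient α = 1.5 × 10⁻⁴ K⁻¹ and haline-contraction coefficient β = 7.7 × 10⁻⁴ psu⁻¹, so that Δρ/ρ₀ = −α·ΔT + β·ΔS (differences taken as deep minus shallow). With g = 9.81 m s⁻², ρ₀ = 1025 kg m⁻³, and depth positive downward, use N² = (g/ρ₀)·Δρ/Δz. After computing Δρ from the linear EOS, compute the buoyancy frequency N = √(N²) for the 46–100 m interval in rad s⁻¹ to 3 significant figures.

ΔT = +4.7 K, ΔS = +12.74 psu (deep − shallow).
Δρ/ρ₀ = −αΔT + βΔS = -7.05 × 10⁻⁴ + 9.8098 × 10⁻³ = 9.1048 × 10⁻³, so Δρ ≈ 9.332 kg m⁻³.
N² = (g/ρ₀)·Δρ/Δz = g·(Δρ/ρ₀)/Δz = 9.81 × 9.1048 × 10⁻³ / 54 = 1.6540 × 10⁻³ s⁻².
N = √(1.6540 × 10⁻³) = 0.040669 rad s⁻¹ ≈ 0.0407 rad s⁻¹.

0.0407 rad s⁻¹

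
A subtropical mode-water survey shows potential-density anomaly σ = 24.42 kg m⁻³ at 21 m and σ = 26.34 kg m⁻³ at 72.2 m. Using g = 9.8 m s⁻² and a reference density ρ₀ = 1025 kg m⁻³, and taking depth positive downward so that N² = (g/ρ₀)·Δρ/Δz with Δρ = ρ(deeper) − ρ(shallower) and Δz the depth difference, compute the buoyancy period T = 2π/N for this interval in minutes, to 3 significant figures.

Δρ = 1026.34 − 1024.42 = 1.92 kg m⁻³ over Δz = 72.2 − 21 = 51.2 m.
N² = (9.8/1025) × (1.92/51.2) = 3.5854 × 10⁻⁴ s⁻².
N = √(3.5854 × 10⁻⁴) = 0.018935 rad s⁻¹, so T = 2π/N = 331.83 s = 5.5305 min ≈ 5.53 min.

5.53 min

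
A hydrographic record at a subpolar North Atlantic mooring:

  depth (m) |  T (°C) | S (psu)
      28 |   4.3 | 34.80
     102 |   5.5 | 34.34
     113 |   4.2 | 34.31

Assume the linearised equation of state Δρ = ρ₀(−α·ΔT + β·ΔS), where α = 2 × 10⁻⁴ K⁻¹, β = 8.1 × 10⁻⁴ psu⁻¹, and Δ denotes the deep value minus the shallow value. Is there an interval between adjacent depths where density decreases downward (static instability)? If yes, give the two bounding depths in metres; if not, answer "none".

28–102 m

Evaluate Δρ/ρ₀ = −αΔT + βΔS across each adjacent pair:
  28–102 m: −αΔT+βΔS = −(2 × 10⁻⁴)(+1.2)+(8.1 × 10⁻⁴)(-0.46) = -6.1 × 10⁻⁴ → UNSTABLE
  102–113 m: −αΔT+βΔS = −(2 × 10⁻⁴)(-1.3)+(8.1 × 10⁻⁴)(-0.03) = 2.4 × 10⁻⁴ → stable
The 28–102 m interval has Δρ < 0: lighter water underlies denser water.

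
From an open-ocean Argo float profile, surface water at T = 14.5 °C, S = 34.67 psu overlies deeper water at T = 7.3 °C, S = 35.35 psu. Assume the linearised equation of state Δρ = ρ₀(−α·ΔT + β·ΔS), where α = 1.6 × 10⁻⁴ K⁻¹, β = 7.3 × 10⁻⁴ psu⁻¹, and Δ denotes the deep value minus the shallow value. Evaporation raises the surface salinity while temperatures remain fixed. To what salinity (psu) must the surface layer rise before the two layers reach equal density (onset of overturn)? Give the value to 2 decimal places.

36.93 psu

Neutral buoyancy requires −α(T_deep − T_surf) + β(S_deep − S_surf′) = 0.
S_surf′ = S_deep − (α/β)·ΔT = 35.35 − (1.6 × 10⁻⁴/7.3 × 10⁻⁴)·(-7.2) = 36.9281 psu.
Increase required: 36.9281 − 34.67 = 2.2581 psu.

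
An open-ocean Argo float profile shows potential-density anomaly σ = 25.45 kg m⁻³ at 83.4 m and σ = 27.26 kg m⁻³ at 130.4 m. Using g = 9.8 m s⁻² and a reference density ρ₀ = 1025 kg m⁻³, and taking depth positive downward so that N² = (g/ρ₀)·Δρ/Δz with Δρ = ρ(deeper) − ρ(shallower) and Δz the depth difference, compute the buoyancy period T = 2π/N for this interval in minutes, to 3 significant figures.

5.46 min

Δρ = 1027.26 − 1025.45 = 1.81 kg m⁻³ over Δz = 130.4 − 83.4 = 47 m.
N² = (9.8/1025) × (1.81/47) = 3.6820 × 10⁻⁴ s⁻².
N = √(3.6820 × 10⁻⁴) = 0.019189 rad s⁻¹, so T = 2π/N = 327.44 s = 5.4573 min ≈ 5.46 min.
A positive N² confirms static stability across the interval.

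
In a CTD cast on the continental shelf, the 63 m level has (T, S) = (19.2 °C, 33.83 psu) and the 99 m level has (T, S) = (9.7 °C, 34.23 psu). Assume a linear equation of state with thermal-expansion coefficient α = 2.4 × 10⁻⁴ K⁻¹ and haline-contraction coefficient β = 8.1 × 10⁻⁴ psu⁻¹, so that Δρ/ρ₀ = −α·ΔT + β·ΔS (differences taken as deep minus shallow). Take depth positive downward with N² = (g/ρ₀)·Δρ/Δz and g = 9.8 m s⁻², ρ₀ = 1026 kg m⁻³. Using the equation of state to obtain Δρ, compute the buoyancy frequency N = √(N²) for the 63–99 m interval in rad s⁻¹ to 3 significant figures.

0.0266 rad s⁻¹

ΔT = -9.5 K, ΔS = +0.40 psu (deep − shallow).
Δρ/ρ₀ = −αΔT + βΔS = 2.28 × 10⁻³ + 3.24 × 10⁻⁴ = 2.604 × 10⁻³, so Δρ ≈ 2.672 kg m⁻³.
N² = (g/ρ₀)·Δρ/Δz = g·(Δρ/ρ₀)/Δz = 9.8 × 2.604 × 10⁻³ / 36 = 7.0887 × 10⁻⁴ s⁻².
N = √(7.0887 × 10⁻⁴) = 0.026625 rad s⁻¹ ≈ 0.0266 rad s⁻¹.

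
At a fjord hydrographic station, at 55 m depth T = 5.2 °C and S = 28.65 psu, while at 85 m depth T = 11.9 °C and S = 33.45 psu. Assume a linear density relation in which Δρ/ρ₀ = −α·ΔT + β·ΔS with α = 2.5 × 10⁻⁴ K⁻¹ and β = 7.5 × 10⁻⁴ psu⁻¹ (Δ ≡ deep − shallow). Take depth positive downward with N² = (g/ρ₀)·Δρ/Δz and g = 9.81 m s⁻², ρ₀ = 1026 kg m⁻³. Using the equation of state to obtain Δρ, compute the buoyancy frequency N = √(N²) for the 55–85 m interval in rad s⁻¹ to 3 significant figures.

0.0251 rad s⁻¹

ΔT = +6.7 K, ΔS = +4.80 psu (deep − shallow).
Δρ/ρ₀ = −αΔT + βΔS = -1.675 × 10⁻³ + 3.60 × 10⁻³ = 1.925 × 10⁻³, so Δρ ≈ 1.975 kg m⁻³.
N² = (g/ρ₀)·Δρ/Δz = g·(Δρ/ρ₀)/Δz = 9.81 × 1.925 × 10⁻³ / 30 = 6.2947 × 10⁻⁴ s⁻².
N = √(6.2947 × 10⁻⁴) = 0.025089 rad s⁻¹ ≈ 0.0251 rad s⁻¹.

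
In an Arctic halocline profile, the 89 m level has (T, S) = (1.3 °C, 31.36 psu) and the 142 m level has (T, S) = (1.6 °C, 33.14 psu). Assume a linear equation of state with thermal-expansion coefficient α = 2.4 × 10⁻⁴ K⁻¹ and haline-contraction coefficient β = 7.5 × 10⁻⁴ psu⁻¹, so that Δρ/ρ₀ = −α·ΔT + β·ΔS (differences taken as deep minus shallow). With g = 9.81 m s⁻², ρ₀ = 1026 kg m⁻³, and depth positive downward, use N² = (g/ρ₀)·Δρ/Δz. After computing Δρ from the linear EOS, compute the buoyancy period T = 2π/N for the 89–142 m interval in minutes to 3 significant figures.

ΔT = +0.3 K, ΔS = +1.78 psu (deep − shallow).
Δρ/ρ₀ = −αΔT + βΔS = -7.20 × 10⁻⁵ + 1.335 × 10⁻³ = 1.263 × 10⁻³, so Δρ ≈ 1.296 kg m⁻³.
N² = (g/ρ₀)·Δρ/Δz = g·(Δρ/ρ₀)/Δz = 9.81 × 1.263 × 10⁻³ / 53 = 2.3377 × 10⁻⁴ s⁻².
N = √(2.3377 × 10⁻⁴) = 0.015290 rad s⁻¹ → T = 2π/N = 410.93 s = 6.8488 min ≈ 6.85 min.

6.85 min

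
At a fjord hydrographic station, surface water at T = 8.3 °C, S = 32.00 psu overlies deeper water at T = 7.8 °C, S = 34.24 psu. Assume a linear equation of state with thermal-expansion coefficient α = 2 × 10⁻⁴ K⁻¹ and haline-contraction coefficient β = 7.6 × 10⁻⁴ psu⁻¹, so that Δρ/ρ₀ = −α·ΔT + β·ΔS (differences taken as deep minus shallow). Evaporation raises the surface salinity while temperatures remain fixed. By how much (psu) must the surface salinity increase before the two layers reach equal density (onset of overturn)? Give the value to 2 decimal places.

Neutral buoyancy requires −α(T_deep − T_surf) + β(S_deep − S_surf′) = 0.
S_surf′ = S_deep − (α/β)·ΔT = 34.24 − (2 × 10⁻⁴/7.6 × 10⁻⁴)·(-0.5) = 34.3716 psu.
Increase required: 34.3716 − 32.00 = 2.3716 psu.

2.37 psu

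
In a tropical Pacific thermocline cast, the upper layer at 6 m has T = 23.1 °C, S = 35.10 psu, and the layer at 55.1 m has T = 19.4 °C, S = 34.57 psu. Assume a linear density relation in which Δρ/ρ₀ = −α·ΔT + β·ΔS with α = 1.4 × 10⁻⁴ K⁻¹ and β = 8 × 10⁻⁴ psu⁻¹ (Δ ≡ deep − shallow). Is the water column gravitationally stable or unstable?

stable

ΔT = 19.4 − 23.1 = -3.7 K and ΔS = 34.57 − 35.10 = -0.53 psu (deep − shallow).
−αΔT = 5.18 × 10⁻⁴; βΔS = -4.24 × 10⁻⁴; sum Δρ/ρ₀ = 9.40 × 10⁻⁵.
Δρ/ρ₀ > 0, so Δρ > 0: deeper water is denser → statically stable.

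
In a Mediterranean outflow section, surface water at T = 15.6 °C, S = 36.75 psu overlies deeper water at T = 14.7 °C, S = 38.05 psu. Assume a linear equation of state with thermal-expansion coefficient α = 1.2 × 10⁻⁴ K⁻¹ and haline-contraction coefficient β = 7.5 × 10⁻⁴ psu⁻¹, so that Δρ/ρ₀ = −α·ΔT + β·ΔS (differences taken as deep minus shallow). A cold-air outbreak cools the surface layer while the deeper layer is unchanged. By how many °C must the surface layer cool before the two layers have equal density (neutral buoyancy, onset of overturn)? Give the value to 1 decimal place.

9.0 °C

Neutral buoyancy requires Δρ = 0, i.e. −α(T_deep − T_surf′) + β(S_deep − S_surf) = 0.
T_surf′ = T_deep − (β/α)·ΔS = 14.7 − (7.5 × 10⁻⁴/1.2 × 10⁻⁴)·(+1.30) = 6.575 °C.
Cooling required: 15.6 − (6.575) = 9.025 °C.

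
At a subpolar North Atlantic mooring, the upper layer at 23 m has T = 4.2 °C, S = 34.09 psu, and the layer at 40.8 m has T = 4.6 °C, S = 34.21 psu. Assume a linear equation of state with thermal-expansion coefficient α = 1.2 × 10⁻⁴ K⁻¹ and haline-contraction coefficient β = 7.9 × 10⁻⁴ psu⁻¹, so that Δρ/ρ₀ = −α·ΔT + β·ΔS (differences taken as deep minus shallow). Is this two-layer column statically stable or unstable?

ΔT = 4.6 − 4.2 = +0.4 K and ΔS = 34.21 − 34.09 = +0.12 psu (deep − shallow).
−αΔT = -4.80 × 10⁻⁵; βΔS = 9.48 × 10⁻⁵; sum Δρ/ρ₀ = 4.68 × 10⁻⁵.
Δρ/ρ₀ > 0, so Δρ > 0: deeper water is denser → statically stable.

stable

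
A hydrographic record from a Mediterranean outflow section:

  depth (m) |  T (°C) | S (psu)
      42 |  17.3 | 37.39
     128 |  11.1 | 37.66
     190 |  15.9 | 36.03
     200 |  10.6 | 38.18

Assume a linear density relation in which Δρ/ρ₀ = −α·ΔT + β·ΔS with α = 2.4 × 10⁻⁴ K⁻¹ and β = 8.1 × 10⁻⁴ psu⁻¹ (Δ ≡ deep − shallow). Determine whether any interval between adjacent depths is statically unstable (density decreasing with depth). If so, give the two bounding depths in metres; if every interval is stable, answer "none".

128–190 m

Evaluate Δρ/ρ₀ = −αΔT + βΔS across each adjacent pair:
  42–128 m: −αΔT+βΔS = −(2.4 × 10⁻⁴)(-6.2)+(8.1 × 10⁻⁴)(+0.27) = 1.7 × 10⁻³ → stable
  128–190 m: −αΔT+βΔS = −(2.4 × 10⁻⁴)(+4.8)+(8.1 × 10⁻⁴)(-1.63) = -2.5 × 10⁻³ → UNSTABLE
  190–200 m: −αΔT+βΔS = −(2.4 × 10⁻⁴)(-5.3)+(8.1 × 10⁻⁴)(+2.15) = 3.0 × 10⁻³ → stable
The 128–190 m interval has Δρ < 0: lighter water underlies denser water.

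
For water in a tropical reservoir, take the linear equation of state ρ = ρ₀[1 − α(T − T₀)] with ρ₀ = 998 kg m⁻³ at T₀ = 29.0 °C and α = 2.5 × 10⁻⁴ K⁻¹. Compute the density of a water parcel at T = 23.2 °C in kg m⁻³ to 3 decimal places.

T − T₀ = -5.8 K.
Bracket = 1 − α·(-5.8) = 1 + (1.45 × 10⁻³) = 1.0014500.
ρ = 998 × 1.0014500 = 999.447 kg m⁻³.

999.447 kg m⁻³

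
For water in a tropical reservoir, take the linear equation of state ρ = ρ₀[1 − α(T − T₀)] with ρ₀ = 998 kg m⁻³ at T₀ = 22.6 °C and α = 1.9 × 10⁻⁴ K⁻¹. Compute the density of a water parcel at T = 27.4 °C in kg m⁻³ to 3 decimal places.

T − T₀ = +4.8 K.
Bracket = 1 − α·(+4.8) = 1 + (-9.12 × 10⁻⁴) = 0.9990880.
ρ = 998 × 0.9990880 = 997.090 kg m⁻³.

997.090 kg m⁻³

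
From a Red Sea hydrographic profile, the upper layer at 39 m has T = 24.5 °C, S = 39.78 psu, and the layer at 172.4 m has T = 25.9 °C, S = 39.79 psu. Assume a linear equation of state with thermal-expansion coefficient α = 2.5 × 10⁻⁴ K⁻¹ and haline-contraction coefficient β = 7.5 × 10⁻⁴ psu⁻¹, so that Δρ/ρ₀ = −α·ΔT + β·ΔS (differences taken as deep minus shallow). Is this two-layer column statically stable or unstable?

unstable

ΔT = 25.9 − 24.5 = +1.4 K and ΔS = 39.79 − 39.78 = +0.01 psu (deep − shallow).
−αΔT = -3.50 × 10⁻⁴; βΔS = 7.50 × 10⁻⁶; sum Δρ/ρ₀ = -3.425 × 10⁻⁴.
Δρ/ρ₀ < 0, so Δρ < 0: deeper water is lighter → statically unstable; the column would overturn.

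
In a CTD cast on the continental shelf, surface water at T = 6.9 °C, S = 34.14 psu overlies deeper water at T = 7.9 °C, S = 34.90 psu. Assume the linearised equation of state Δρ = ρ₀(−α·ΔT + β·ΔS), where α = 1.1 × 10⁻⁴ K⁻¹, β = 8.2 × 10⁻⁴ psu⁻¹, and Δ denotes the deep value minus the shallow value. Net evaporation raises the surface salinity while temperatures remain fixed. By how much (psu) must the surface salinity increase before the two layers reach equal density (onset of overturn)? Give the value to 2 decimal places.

Neutral buoyancy requires −α(T_deep − T_surf) + β(S_deep − S_surf′) = 0.
S_surf′ = S_deep − (α/β)·ΔT = 34.90 − (1.1 × 10⁻⁴/8.2 × 10⁻⁴)·(+1.0) = 34.7659 psu.
Increase required: 34.7659 − 34.14 = 0.6259 psu.

0.63 psu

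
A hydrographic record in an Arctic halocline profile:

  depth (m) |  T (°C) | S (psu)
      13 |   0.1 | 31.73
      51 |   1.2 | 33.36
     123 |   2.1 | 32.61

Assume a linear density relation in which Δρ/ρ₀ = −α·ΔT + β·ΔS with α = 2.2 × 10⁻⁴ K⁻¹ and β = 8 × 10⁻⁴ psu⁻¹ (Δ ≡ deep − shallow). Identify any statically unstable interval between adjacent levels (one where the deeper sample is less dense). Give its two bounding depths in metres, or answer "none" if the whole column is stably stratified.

Evaluate Δρ/ρ₀ = −αΔT + βΔS across each adjacent pair:
  13–51 m: −αΔT+βΔS = −(2.2 × 10⁻⁴)(+1.1)+(8 × 10⁻⁴)(+1.63) = 1.1 × 10⁻³ → stable
  51–123 m: −αΔT+βΔS = −(2.2 × 10⁻⁴)(+0.9)+(8 × 10⁻⁴)(-0.75) = -8.0 × 10⁻⁴ → UNSTABLE
The 51–123 m interval has Δρ < 0: lighter water underlies denser water.

51–123 m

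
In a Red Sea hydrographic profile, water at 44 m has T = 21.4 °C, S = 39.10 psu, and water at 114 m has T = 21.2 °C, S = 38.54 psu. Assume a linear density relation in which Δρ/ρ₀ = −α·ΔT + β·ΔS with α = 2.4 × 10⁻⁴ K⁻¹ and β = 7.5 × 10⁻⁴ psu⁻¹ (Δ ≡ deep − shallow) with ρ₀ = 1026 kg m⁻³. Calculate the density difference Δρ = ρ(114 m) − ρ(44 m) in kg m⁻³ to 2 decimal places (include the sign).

-0.38 kg m⁻³

ΔT = -0.2 K, ΔS = -0.56 psu (deep − shallow).
Δρ/ρ₀ = −(2.4 × 10⁻⁴)(-0.2) + (7.5 × 10⁻⁴)(-0.56) = -3.72 × 10⁻⁴.
Δρ = 1026 × (-3.72 × 10⁻⁴) = -0.38 kg m⁻³.
Negative Δρ: lighter below, statically unstable.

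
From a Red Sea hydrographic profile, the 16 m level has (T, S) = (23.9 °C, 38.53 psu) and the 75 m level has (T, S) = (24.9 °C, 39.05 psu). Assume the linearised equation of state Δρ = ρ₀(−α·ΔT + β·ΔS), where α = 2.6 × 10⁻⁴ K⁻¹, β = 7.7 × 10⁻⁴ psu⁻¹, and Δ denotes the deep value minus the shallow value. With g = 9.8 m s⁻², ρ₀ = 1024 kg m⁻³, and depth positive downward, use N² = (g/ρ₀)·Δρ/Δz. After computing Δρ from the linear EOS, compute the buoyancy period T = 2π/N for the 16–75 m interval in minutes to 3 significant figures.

ΔT = +1.0 K, ΔS = +0.52 psu (deep − shallow).
Δρ/ρ₀ = −αΔT + βΔS = -2.60 × 10⁻⁴ + 4.004 × 10⁻⁴ = 1.404 × 10⁻⁴, so Δρ ≈ 0.1438 kg m⁻³.
N² = (g/ρ₀)·Δρ/Δz = g·(Δρ/ρ₀)/Δz = 9.8 × 1.404 × 10⁻⁴ / 59 = 2.3321 × 10⁻⁵ s⁻².
N = √(2.3321 × 10⁻⁵) = 4.8292 × 10⁻³ rad s⁻¹ → T = 2π/N = 1.3011 × 10³ s = 21.685 min ≈ 21.7 min.

21.7 min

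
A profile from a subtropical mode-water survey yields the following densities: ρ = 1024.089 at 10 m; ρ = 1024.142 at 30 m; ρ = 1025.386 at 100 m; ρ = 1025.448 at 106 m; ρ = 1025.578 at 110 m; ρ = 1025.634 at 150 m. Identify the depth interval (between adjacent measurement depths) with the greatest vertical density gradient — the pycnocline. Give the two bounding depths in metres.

Compute the density gradient over each adjacent pair:
  10–30 m: Δρ/Δz = 0.053/20 = 2.7 × 10⁻³ kg m⁻⁴
  30–100 m: Δρ/Δz = 1.244/70 = 0.018 kg m⁻⁴
  100–106 m: Δρ/Δz = 0.062/6 = 0.010 kg m⁻⁴
  106–110 m: Δρ/Δz = 0.130/4 = 0.033 kg m⁻⁴
  110–150 m: Δρ/Δz = 0.056/40 = 1.4 × 10⁻³ kg m⁻⁴
The largest gradient is in the 106–110 m interval — the pycnocline.

106–110 m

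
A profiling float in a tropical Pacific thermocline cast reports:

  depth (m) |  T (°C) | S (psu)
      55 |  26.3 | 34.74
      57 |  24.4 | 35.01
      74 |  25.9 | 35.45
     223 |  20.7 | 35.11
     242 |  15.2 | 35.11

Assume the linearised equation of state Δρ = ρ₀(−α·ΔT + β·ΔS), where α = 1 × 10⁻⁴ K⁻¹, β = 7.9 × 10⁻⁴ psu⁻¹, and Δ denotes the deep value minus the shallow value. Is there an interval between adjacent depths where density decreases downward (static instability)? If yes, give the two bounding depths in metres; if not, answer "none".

none

Evaluate Δρ/ρ₀ = −αΔT + βΔS across each adjacent pair:
  55–57 m: −αΔT+βΔS = −(1 × 10⁻⁴)(-1.9)+(7.9 × 10⁻⁴)(+0.27) = 4.0 × 10⁻⁴ → stable
  57–74 m: −αΔT+βΔS = −(1 × 10⁻⁴)(+1.5)+(7.9 × 10⁻⁴)(+0.44) = 2.0 × 10⁻⁴ → stable
  74–223 m: −αΔT+βΔS = −(1 × 10⁻⁴)(-5.2)+(7.9 × 10⁻⁴)(-0.34) = 2.5 × 10⁻⁴ → stable
  223–242 m: −αΔT+βΔS = −(1 × 10⁻⁴)(-5.5)+(7.9 × 10⁻⁴)(+0.00) = 5.5 × 10⁻⁴ → stable
Every interval has Δρ > 0: the column is stably stratified throughout.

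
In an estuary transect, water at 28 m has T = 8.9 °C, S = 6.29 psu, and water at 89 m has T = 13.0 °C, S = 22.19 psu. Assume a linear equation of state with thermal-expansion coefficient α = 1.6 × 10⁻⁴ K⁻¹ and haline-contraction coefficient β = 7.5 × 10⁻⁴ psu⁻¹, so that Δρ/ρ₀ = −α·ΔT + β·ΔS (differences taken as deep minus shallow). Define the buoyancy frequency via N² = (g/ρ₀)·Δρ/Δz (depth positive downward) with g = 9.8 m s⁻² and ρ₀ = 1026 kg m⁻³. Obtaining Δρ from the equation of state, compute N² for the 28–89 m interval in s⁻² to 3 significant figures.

1.81 × 10⁻³ s⁻²

ΔT = +4.1 K, ΔS = +15.90 psu (deep − shallow).
Δρ/ρ₀ = −αΔT + βΔS = -6.56 × 10⁻⁴ + 0.011925 = 0.011269, so Δρ ≈ 11.56 kg m⁻³.
N² = (g/ρ₀)·Δρ/Δz = g·(Δρ/ρ₀)/Δz = 9.8 × 0.011269 / 61 = 1.8104 × 10⁻³ s⁻² ≈ 1.81 × 10⁻³ s⁻².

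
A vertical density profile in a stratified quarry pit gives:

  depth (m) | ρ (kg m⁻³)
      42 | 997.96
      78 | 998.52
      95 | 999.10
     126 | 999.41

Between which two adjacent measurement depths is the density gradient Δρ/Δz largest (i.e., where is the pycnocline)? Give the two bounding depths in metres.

Compute the density gradient over each adjacent pair:
  42–78 m: Δρ/Δz = 0.56/36 = 0.016 kg m⁻⁴
  78–95 m: Δρ/Δz = 0.58/17 = 0.034 kg m⁻⁴
  95–126 m: Δρ/Δz = 0.31/31 = 0.010 kg m⁻⁴
The largest gradient is in the 78–95 m interval — the pycnocline.

78–95 m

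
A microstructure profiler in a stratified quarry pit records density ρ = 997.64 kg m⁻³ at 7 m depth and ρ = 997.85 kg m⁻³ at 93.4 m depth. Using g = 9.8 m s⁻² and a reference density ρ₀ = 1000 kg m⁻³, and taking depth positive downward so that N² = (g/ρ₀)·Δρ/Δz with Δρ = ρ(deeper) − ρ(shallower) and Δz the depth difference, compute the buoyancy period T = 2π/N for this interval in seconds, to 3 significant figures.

Δρ = 997.85 − 997.64 = 0.21 kg m⁻³ over Δz = 93.4 − 7 = 86.4 m.
N² = (9.8/1000) × (0.21/86.4) = 2.3819 × 10⁻⁵ s⁻².
N = √(2.3819 × 10⁻⁵) = 4.8805 × 10⁻³ rad s⁻¹, so T = 2π/N = 1.2874 × 10³ s ≈ 1.29 × 10³ s.
Since Δρ > 0 the layer is stably stratified.

1.29 × 10³ s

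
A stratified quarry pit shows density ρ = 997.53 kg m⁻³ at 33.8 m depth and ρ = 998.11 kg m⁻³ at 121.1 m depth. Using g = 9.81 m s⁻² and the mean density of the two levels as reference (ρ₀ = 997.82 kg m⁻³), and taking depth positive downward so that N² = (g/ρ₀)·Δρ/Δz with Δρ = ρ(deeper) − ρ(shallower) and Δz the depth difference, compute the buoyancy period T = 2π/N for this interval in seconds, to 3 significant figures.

Δρ = 998.11 − 997.53 = 0.58 kg m⁻³ over Δz = 121.1 − 33.8 = 87.3 m.
N² = (9.81/997.82) × (0.58/87.3) = 6.5318 × 10⁻⁵ s⁻².
N = √(6.5318 × 10⁻⁵) = 8.0820 × 10⁻³ rad s⁻¹, so T = 2π/N = 777.43 s ≈ 777 s.

777 s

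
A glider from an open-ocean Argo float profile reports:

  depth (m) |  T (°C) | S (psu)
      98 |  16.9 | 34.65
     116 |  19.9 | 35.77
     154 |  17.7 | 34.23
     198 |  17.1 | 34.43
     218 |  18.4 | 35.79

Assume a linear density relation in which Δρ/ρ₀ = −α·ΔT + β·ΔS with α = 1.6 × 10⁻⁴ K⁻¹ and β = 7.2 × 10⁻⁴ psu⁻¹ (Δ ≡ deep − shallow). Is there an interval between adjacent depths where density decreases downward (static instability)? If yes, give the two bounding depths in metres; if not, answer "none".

Evaluate Δρ/ρ₀ = −αΔT + βΔS across each adjacent pair:
  98–116 m: −αΔT+βΔS = −(1.6 × 10⁻⁴)(+3.0)+(7.2 × 10⁻⁴)(+1.12) = 3.3 × 10⁻⁴ → stable
  116–154 m: −αΔT+βΔS = −(1.6 × 10⁻⁴)(-2.2)+(7.2 × 10⁻⁴)(-1.54) = -7.6 × 10⁻⁴ → UNSTABLE
  154–198 m: −αΔT+βΔS = −(1.6 × 10⁻⁴)(-0.6)+(7.2 × 10⁻⁴)(+0.20) = 2.4 × 10⁻⁴ → stable
  198–218 m: −αΔT+βΔS = −(1.6 × 10⁻⁴)(+1.3)+(7.2 × 10⁻⁴)(+1.36) = 7.7 × 10⁻⁴ → stable
The 116–154 m interval has Δρ < 0: lighter water underlies denser water.

116–154 m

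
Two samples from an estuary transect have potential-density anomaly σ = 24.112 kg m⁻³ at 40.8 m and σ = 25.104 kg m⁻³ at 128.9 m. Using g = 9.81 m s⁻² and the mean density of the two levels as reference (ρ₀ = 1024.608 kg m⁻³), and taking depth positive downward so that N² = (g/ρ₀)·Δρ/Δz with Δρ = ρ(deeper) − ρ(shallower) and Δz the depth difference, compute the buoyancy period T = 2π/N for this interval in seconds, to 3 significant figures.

Δρ = 1025.104 − 1024.112 = 0.992 kg m⁻³ over Δz = 128.9 − 40.8 = 88.1 m.
N² = (9.81/1024.608) × (0.992/88.1) = 1.0781 × 10⁻⁴ s⁻².
N = √(1.0781 × 10⁻⁴) = 0.010383 rad s⁻¹, so T = 2π/N = 605.14 s ≈ 605 s.
A positive N² confirms static stability across the interval.

605 s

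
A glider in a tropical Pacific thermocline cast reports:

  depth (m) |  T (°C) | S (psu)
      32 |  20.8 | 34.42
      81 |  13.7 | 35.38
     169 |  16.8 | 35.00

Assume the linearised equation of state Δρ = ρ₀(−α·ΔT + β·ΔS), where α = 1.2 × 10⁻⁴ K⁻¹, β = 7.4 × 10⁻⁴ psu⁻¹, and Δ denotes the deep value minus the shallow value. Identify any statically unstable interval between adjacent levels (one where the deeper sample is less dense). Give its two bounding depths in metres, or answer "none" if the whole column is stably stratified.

Evaluate Δρ/ρ₀ = −αΔT + βΔS across each adjacent pair:
  32–81 m: −αΔT+βΔS = −(1.2 × 10⁻⁴)(-7.1)+(7.4 × 10⁻⁴)(+0.96) = 1.6 × 10⁻³ → stable
  81–169 m: −αΔT+βΔS = −(1.2 × 10⁻⁴)(+3.1)+(7.4 × 10⁻⁴)(-0.38) = -6.5 × 10⁻⁴ → UNSTABLE
The 81–169 m interval has Δρ < 0: lighter water underlies denser water.

81–169 m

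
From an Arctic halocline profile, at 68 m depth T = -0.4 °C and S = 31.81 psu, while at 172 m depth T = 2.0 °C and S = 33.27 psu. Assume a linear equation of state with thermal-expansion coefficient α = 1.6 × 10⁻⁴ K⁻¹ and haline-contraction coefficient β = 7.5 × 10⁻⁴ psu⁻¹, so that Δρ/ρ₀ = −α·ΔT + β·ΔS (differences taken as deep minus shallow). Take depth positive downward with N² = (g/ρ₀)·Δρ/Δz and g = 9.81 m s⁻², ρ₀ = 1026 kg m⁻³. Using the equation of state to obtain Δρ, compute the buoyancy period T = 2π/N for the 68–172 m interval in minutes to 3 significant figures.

ΔT = +2.4 K, ΔS = +1.46 psu (deep − shallow).
Δρ/ρ₀ = −αΔT + βΔS = -3.84 × 10⁻⁴ + 1.095 × 10⁻³ = 7.11 × 10⁻⁴, so Δρ ≈ 0.7295 kg m⁻³.
N² = (g/ρ₀)·Δρ/Δz = g·(Δρ/ρ₀)/Δz = 9.81 × 7.11 × 10⁻⁴ / 104 = 6.7066 × 10⁻⁵ s⁻².
N = √(6.7066 × 10⁻⁵) = 8.1894 × 10⁻³ rad s⁻¹ → T = 2π/N = 767.23 s = 12.787 min ≈ 12.8 min.

12.8 min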